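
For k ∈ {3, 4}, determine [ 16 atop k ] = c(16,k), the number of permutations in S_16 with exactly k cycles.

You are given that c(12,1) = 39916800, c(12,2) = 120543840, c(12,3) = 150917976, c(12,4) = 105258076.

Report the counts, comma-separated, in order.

6165817614720, 5056995703824

[13] T[13,1]:12*39916800+0=479001600 · T[13,2]:12*120543840+39916800=1486442880 · T[13,3]:12*150917976+120543840=1931559552 · T[13,4]:12*105258076+150917976=1414014888
[14] T[14,1]:13*479001600+0=6227020800 · T[14,2]:13*1486442880+479001600=19802759040 · T[14,3]:13*1931559552+1486442880=26596717056 · T[14,4]:13*1414014888+1931559552=20313753096
[15] T[15,2]:14*19802759040+6227020800=283465647360 · T[15,3]:14*26596717056+19802759040=392156797824 · T[15,4]:14*20313753096+26596717056=310989260400
[16] T[16,3]:15*392156797824+283465647360=6165817614720 · T[16,4]:15*310989260400+392156797824=5056995703824
Read c(16,3) = 6165817614720, c(16,4) = 5056995703824.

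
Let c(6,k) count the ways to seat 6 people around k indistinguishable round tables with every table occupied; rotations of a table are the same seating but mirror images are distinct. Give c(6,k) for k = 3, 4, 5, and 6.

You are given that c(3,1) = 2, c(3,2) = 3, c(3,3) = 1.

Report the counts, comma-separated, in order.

225, 85, 15, 1

@4  (4,1):2·3+0→6, (4,2):3·3+2→11, (4,3):1·3+3→6, (4,4):0·3+1→1
@5  (5,2):11·4+6→50, (5,3):6·4+11→35, (5,4):1·4+6→10, (5,5):0·4+1→1
@6  (6,3):35·5+50→225, (6,4):10·5+35→85, (6,5):1·5+10→15, (6,6):0·5+1→1
Read c(6,3) = 225, c(6,4) = 85, c(6,5) = 15, c(6,6) = 1.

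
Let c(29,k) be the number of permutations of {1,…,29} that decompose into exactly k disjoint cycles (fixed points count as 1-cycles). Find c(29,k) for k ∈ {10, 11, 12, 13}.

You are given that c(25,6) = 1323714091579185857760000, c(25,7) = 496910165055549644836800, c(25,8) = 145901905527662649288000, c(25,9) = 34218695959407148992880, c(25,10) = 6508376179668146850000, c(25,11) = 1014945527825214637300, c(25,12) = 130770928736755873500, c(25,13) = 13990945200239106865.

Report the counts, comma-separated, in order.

[26] T[26,7]:25*496910165055549644836800+1323714091579185857760000=13746468217967926978680000 · T[26,8]:25*145901905527662649288000+496910165055549644836800=4144457803247115877036800 · T[26,9]:25*34218695959407148992880+145901905527662649288000=1001369304512841374110000 · T[26,10]:25*6508376179668146850000+34218695959407148992880=196928100451110820242880 · T[26,11]:25*1014945527825214637300+6508376179668146850000=31882014375298512782500 · T[26,12]:25*130770928736755873500+1014945527825214637300=4284218746244111474800 · T[26,13]:25*13990945200239106865+130770928736755873500=480544558742733545125
[27] T[27,8]:26*4144457803247115877036800+13746468217967926978680000=121502371102392939781636800 · T[27,9]:26*1001369304512841374110000+4144457803247115877036800=30180059720580991603896800 · T[27,10]:26*196928100451110820242880+1001369304512841374110000=6121499916241722700424880 · T[27,11]:26*31882014375298512782500+196928100451110820242880=1025860474208872152587880 · T[27,12]:26*4284218746244111474800+31882014375298512782500=143271701777645411127300 · T[27,13]:26*480544558742733545125+4284218746244111474800=16778377273555183648050
[28] T[28,9]:27*30180059720580991603896800+121502371102392939781636800=936363983558079713086850400 · T[28,10]:27*6121499916241722700424880+30180059720580991603896800=195460557459107504515368560 · T[28,11]:27*1025860474208872152587880+6121499916241722700424880=33819732719881270820297640 · T[28,12]:27*143271701777645411127300+1025860474208872152587880=4894196422205298253024980 · T[28,13]:27*16778377273555183648050+143271701777645411127300=596287888163635369624650
[29] T[29,10]:28*195460557459107504515368560+936363983558079713086850400=6409259592413089839517170080 · T[29,11]:28*33819732719881270820297640+195460557459107504515368560=1142413073615783087483702480 · T[29,12]:28*4894196422205298253024980+33819732719881270820297640=170857232541629621904997080 · T[29,13]:28*596287888163635369624650+4894196422205298253024980=21590257290787088602515180
Read c(29,10) = 6409259592413089839517170080, c(29,11) = 1142413073615783087483702480, c(29,12) = 170857232541629621904997080, c(29,13) = 21590257290787088602515180.

6409259592413089839517170080, 1142413073615783087483702480, 170857232541629621904997080, 21590257290787088602515180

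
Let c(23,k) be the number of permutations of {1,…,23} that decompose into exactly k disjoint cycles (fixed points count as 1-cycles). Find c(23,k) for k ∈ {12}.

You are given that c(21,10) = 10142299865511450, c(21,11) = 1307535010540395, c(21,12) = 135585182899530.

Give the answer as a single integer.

r22: T_22,11=21×1307535010540395+10142299865511450=37600535086859745; T_22,12=21×135585182899530+1307535010540395=4154823851430525
r23: T_23,12=22×4154823851430525+37600535086859745=129006659818331295
Read c(23,12) = 129006659818331295.

129006659818331295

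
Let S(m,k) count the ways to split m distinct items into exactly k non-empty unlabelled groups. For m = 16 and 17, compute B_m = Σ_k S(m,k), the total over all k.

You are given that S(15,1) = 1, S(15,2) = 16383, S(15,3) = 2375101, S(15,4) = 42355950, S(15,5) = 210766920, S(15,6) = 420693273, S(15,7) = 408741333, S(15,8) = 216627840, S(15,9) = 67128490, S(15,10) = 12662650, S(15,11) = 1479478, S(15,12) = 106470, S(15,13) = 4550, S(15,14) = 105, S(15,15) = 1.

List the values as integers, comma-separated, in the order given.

10480142147, 82864869804

@16  (16,1):1·1+0→1, (16,2):16383·2+1→32767, (16,3):2375101·3+16383→7141686, (16,4):42355950·4+2375101→171798901, (16,5):210766920·5+42355950→1096190550, (16,6):420693273·6+210766920→2734926558, (16,7):408741333·7+420693273→3281882604, (16,8):216627840·8+408741333→2141764053, (16,9):67128490·9+216627840→820784250, (16,10):12662650·10+67128490→193754990, (16,11):1479478·11+12662650→28936908, (16,12):106470·12+1479478→2757118, (16,13):4550·13+106470→165620, (16,14):105·14+4550→6020, (16,15):1·15+105→120, (16,16):0·16+1→1
@17  (17,1):1·1+0→1, (17,2):32767·2+1→65535, (17,3):7141686·3+32767→21457825, (17,4):171798901·4+7141686→694337290, (17,5):1096190550·5+171798901→5652751651, (17,6):2734926558·6+1096190550→17505749898, (17,7):3281882604·7+2734926558→25708104786, (17,8):2141764053·8+3281882604→20415995028, (17,9):820784250·9+2141764053→9528822303, (17,10):193754990·10+820784250→2758334150, (17,11):28936908·11+193754990→512060978, (17,12):2757118·12+28936908→62022324, (17,13):165620·13+2757118→4910178, (17,14):6020·14+165620→249900, (17,15):120·15+6020→7820, (17,16):1·16+120→136, (17,17):0·17+1→1
B_16 = ΣS(16,k) = 1+32767+7141686+171798901+1096190550+2734926558+3281882604+2141764053+820784250+193754990+28936908+2757118+165620+6020+120+1 = 10480142147
B_17 = ΣS(17,k) = 1+65535+21457825+694337290+5652751651+17505749898+25708104786+20415995028+9528822303+2758334150+512060978+62022324+4910178+249900+7820+136+1 = 82864869804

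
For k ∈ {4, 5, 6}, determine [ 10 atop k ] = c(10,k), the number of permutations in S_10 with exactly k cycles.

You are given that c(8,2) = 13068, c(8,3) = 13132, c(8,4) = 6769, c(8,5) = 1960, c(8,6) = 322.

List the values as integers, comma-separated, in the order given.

[9] T[9,3]:8*13132+13068=118124 · T[9,4]:8*6769+13132=67284 · T[9,5]:8*1960+6769=22449 · T[9,6]:8*322+1960=4536
[10] T[10,4]:9*67284+118124=723680 · T[10,5]:9*22449+67284=269325 · T[10,6]:9*4536+22449=63273
Read c(10,4) = 723680, c(10,5) = 269325, c(10,6) = 63273.

723680, 269325, 63273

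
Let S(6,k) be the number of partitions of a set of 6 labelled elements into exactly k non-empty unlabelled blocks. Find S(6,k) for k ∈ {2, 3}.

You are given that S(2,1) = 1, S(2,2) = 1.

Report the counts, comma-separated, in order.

i=3: T(3,1)=0+1·1=1 | T(3,2)=1+2·1=3 | T(3,3)=1+3·0=1
i=4: T(4,1)=0+1·1=1 | T(4,2)=1+2·3=7 | T(4,3)=3+3·1=6
i=5: T(5,1)=0+1·1=1 | T(5,2)=1+2·7=15 | T(5,3)=7+3·6=25
i=6: T(6,2)=1+2·15=31 | T(6,3)=15+3·25=90
Read S(6,2) = 31, S(6,3) = 90.

31, 90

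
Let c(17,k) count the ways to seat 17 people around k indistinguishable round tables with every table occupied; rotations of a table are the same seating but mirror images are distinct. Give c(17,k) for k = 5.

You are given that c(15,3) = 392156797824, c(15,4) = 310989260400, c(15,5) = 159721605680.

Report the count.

48366009233424

[16] T[16,4]:15*310989260400+392156797824=5056995703824 · T[16,5]:15*159721605680+310989260400=2706813345600
[17] T[17,5]:16*2706813345600+5056995703824=48366009233424
Read c(17,5) = 48366009233424.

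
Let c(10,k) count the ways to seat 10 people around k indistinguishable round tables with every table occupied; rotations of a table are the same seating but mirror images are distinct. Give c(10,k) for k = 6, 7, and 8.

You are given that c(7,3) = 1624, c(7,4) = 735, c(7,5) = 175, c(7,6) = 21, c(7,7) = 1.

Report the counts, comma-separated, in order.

63273, 9450, 870

i=8: T(8,4)=1624+7·735=6769 | T(8,5)=735+7·175=1960 | T(8,6)=175+7·21=322 | T(8,7)=21+7·1=28 | T(8,8)=1+7·0=1
i=9: T(9,5)=6769+8·1960=22449 | T(9,6)=1960+8·322=4536 | T(9,7)=322+8·28=546 | T(9,8)=28+8·1=36
i=10: T(10,6)=22449+9·4536=63273 | T(10,7)=4536+9·546=9450 | T(10,8)=546+9·36=870
Read c(10,6) = 63273, c(10,7) = 9450, c(10,8) = 870.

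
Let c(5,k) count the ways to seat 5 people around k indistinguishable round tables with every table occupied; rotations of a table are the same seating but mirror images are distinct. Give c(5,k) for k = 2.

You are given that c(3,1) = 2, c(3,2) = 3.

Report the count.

@4  (4,1):2·3+0→6, (4,2):3·3+2→11
@5  (5,2):11·4+6→50
Read c(5,2) = 50.

50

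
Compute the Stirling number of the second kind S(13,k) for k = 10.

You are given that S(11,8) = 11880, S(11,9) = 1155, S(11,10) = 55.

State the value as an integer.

i=12: T(12,9)=11880+9·1155=22275 | T(12,10)=1155+10·55=1705
i=13: T(13,10)=22275+10·1705=39325
Read S(13,10) = 39325.

39325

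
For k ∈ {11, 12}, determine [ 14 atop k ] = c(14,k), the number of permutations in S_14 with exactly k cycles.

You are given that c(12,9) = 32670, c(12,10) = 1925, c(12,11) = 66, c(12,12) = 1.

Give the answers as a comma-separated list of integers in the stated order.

91091, 3731

i=13: T(13,10)=32670+12·1925=55770 | T(13,11)=1925+12·66=2717 | T(13,12)=66+12·1=78
i=14: T(14,11)=55770+13·2717=91091 | T(14,12)=2717+13·78=3731
Read c(14,11) = 91091, c(14,12) = 3731.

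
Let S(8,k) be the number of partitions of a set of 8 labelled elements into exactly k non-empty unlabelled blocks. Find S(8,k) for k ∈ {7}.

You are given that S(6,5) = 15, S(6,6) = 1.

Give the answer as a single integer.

28

i=7: T(7,6)=15+6·1=21 | T(7,7)=1+7·0=1
i=8: T(8,7)=21+7·1=28
Read S(8,7) = 28.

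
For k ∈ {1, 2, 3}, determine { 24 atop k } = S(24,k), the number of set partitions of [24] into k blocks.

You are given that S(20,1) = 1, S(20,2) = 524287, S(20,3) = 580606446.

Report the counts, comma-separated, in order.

[21] T[21,1]:1*1+0=1 · T[21,2]:2*524287+1=1048575 · T[21,3]:3*580606446+524287=1742343625
[22] T[22,1]:1*1+0=1 · T[22,2]:2*1048575+1=2097151 · T[22,3]:3*1742343625+1048575=5228079450
[23] T[23,1]:1*1+0=1 · T[23,2]:2*2097151+1=4194303 · T[23,3]:3*5228079450+2097151=15686335501
[24] T[24,1]:1*1+0=1 · T[24,2]:2*4194303+1=8388607 · T[24,3]:3*15686335501+4194303=47063200806
Read S(24,1) = 1, S(24,2) = 8388607, S(24,3) = 47063200806.

1, 8388607, 47063200806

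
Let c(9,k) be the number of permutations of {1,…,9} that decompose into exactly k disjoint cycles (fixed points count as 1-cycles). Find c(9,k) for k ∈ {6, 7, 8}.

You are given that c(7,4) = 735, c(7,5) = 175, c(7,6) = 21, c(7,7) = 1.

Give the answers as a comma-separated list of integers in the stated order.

4536, 546, 36

i=8: T(8,5)=735+7·175=1960 | T(8,6)=175+7·21=322 | T(8,7)=21+7·1=28 | T(8,8)=1+7·0=1
i=9: T(9,6)=1960+8·322=4536 | T(9,7)=322+8·28=546 | T(9,8)=28+8·1=36
Read c(9,6) = 4536, c(9,7) = 546, c(9,8) = 36.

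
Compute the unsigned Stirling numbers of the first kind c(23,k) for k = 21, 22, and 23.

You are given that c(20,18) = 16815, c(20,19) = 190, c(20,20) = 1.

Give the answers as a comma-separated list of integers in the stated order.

30107, 253, 1

i=21: T(21,19)=16815+20·190=20615 | T(21,20)=190+20·1=210 | T(21,21)=1+20·0=1
i=22: T(22,20)=20615+21·210=25025 | T(22,21)=210+21·1=231 | T(22,22)=1+21·0=1
i=23: T(23,21)=25025+22·231=30107 | T(23,22)=231+22·1=253 | T(23,23)=1+22·0=1
Read c(23,21) = 30107, c(23,22) = 253, c(23,23) = 1.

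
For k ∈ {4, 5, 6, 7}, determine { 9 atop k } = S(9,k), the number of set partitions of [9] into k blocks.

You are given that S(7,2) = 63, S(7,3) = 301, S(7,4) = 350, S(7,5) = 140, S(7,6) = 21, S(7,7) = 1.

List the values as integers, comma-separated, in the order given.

7770, 6951, 2646, 462

i=8: T(8,3)=63+3·301=966 | T(8,4)=301+4·350=1701 | T(8,5)=350+5·140=1050 | T(8,6)=140+6·21=266 | T(8,7)=21+7·1=28
i=9: T(9,4)=966+4·1701=7770 | T(9,5)=1701+5·1050=6951 | T(9,6)=1050+6·266=2646 | T(9,7)=266+7·28=462
Read S(9,4) = 7770, S(9,5) = 6951, S(9,6) = 2646, S(9,7) = 462.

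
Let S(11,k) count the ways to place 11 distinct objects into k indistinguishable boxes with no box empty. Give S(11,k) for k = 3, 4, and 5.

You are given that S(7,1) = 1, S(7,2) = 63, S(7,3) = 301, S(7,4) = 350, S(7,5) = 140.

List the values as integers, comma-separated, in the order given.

row 8: T[8][1]=1·1+0=1  T[8][2]=2·63+1=127  T[8][3]=3·301+63=966  T[8][4]=4·350+301=1701  T[8][5]=5·140+350=1050
row 9: T[9][1]=1·1+0=1  T[9][2]=2·127+1=255  T[9][3]=3·966+127=3025  T[9][4]=4·1701+966=7770  T[9][5]=5·1050+1701=6951
row 10: T[10][2]=2·255+1=511  T[10][3]=3·3025+255=9330  T[10][4]=4·7770+3025=34105  T[10][5]=5·6951+7770=42525
row 11: T[11][3]=3·9330+511=28501  T[11][4]=4·34105+9330=145750  T[11][5]=5·42525+34105=246730
Read S(11,3) = 28501, S(11,4) = 145750, S(11,5) = 246730.

28501, 145750, 246730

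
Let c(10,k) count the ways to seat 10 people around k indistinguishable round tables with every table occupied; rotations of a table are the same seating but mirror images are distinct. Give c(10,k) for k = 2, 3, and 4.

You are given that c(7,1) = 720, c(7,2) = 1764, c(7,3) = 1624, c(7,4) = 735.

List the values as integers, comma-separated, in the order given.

[8] T[8,1]:7*720+0=5040 · T[8,2]:7*1764+720=13068 · T[8,3]:7*1624+1764=13132 · T[8,4]:7*735+1624=6769
[9] T[9,1]:8*5040+0=40320 · T[9,2]:8*13068+5040=109584 · T[9,3]:8*13132+13068=118124 · T[9,4]:8*6769+13132=67284
[10] T[10,2]:9*109584+40320=1026576 · T[10,3]:9*118124+109584=1172700 · T[10,4]:9*67284+118124=723680
Read c(10,2) = 1026576, c(10,3) = 1172700, c(10,4) = 723680.

1026576, 1172700, 723680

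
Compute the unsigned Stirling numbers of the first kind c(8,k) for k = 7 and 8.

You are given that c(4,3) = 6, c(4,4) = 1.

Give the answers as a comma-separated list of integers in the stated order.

@5  (5,4):1·4+6→10, (5,5):0·4+1→1
@6  (6,5):1·5+10→15, (6,6):0·5+1→1
@7  (7,6):1·6+15→21, (7,7):0·6+1→1
@8  (8,7):1·7+21→28, (8,8):0·7+1→1
Read c(8,7) = 28, c(8,8) = 1.

28, 1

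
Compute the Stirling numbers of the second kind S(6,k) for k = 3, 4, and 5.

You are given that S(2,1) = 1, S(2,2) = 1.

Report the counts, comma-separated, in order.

90, 65, 15

r3: T_3,1=1×1+0=1; T_3,2=2×1+1=3; T_3,3=3×0+1=1
r4: T_4,1=1×1+0=1; T_4,2=2×3+1=7; T_4,3=3×1+3=6; T_4,4=4×0+1=1
r5: T_5,2=2×7+1=15; T_5,3=3×6+7=25; T_5,4=4×1+6=10; T_5,5=5×0+1=1
r6: T_6,3=3×25+15=90; T_6,4=4×10+25=65; T_6,5=5×1+10=15
Read S(6,3) = 90, S(6,4) = 65, S(6,5) = 15.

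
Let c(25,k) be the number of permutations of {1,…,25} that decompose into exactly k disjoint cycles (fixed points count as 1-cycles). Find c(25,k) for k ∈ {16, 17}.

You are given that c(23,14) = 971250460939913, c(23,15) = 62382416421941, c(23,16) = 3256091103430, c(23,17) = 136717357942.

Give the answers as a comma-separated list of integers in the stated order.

i=24: T(24,15)=971250460939913+23·62382416421941=2406046038644556 | T(24,16)=62382416421941+23·3256091103430=137272511800831 | T(24,17)=3256091103430+23·136717357942=6400590336096
i=25: T(25,16)=2406046038644556+24·137272511800831=5700586321864500 | T(25,17)=137272511800831+24·6400590336096=290886679867135
Read c(25,16) = 5700586321864500, c(25,17) = 290886679867135.

5700586321864500, 290886679867135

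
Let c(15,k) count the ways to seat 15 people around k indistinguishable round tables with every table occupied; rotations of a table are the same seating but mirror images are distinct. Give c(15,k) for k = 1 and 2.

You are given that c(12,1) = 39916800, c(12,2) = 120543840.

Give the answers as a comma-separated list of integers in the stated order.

87178291200, 283465647360

r13: T_13,1=12×39916800+0=479001600; T_13,2=12×120543840+39916800=1486442880
r14: T_14,1=13×479001600+0=6227020800; T_14,2=13×1486442880+479001600=19802759040
r15: T_15,1=14×6227020800+0=87178291200; T_15,2=14×19802759040+6227020800=283465647360
Read c(15,1) = 87178291200, c(15,2) = 283465647360.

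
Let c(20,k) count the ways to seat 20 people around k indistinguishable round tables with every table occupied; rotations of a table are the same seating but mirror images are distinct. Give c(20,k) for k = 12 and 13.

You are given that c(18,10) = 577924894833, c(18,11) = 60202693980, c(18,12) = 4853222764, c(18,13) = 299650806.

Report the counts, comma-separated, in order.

4465226757381, 342252511900

r19: T_19,11=18×60202693980+577924894833=1661573386473; T_19,12=18×4853222764+60202693980=147560703732; T_19,13=18×299650806+4853222764=10246937272
r20: T_20,12=19×147560703732+1661573386473=4465226757381; T_20,13=19×10246937272+147560703732=342252511900
Read c(20,12) = 4465226757381, c(20,13) = 342252511900.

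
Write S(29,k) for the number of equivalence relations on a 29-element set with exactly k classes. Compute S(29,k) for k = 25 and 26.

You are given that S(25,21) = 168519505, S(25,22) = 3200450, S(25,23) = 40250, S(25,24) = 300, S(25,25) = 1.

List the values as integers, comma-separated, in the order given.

row 26: T[26][22]=22·3200450+168519505=238929405  T[26][23]=23·40250+3200450=4126200  T[26][24]=24·300+40250=47450  T[26][25]=25·1+300=325  T[26][26]=26·0+1=1
row 27: T[27][23]=23·4126200+238929405=333832005  T[27][24]=24·47450+4126200=5265000  T[27][25]=25·325+47450=55575  T[27][26]=26·1+325=351
row 28: T[28][24]=24·5265000+333832005=460192005  T[28][25]=25·55575+5265000=6654375  T[28][26]=26·351+55575=64701
row 29: T[29][25]=25·6654375+460192005=626551380  T[29][26]=26·64701+6654375=8336601
Read S(29,25) = 626551380, S(29,26) = 8336601.

626551380, 8336601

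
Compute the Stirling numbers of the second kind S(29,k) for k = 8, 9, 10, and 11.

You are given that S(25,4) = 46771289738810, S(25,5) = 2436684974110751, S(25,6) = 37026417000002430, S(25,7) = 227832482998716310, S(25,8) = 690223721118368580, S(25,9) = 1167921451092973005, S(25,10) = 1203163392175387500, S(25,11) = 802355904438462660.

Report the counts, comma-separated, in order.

3224318613979279184316, 9452962848327254398506, 16392038075086211019625, 18059551225961878690915

i=26: T(26,5)=46771289738810+5·2436684974110751=12230196160292565 | T(26,6)=2436684974110751+6·37026417000002430=224595186974125331 | T(26,7)=37026417000002430+7·227832482998716310=1631853797991016600 | T(26,8)=227832482998716310+8·690223721118368580=5749622251945664950 | T(26,9)=690223721118368580+9·1167921451092973005=11201516780955125625 | T(26,10)=1167921451092973005+10·1203163392175387500=13199555372846848005 | T(26,11)=1203163392175387500+11·802355904438462660=10029078340998476760
i=27: T(27,6)=12230196160292565+6·224595186974125331=1359801318005044551 | T(27,7)=224595186974125331+7·1631853797991016600=11647571772911241531 | T(27,8)=1631853797991016600+8·5749622251945664950=47628831813556336200 | T(27,9)=5749622251945664950+9·11201516780955125625=106563273280541795575 | T(27,10)=11201516780955125625+10·13199555372846848005=143197070509423605675 | T(27,11)=13199555372846848005+11·10029078340998476760=123519417123830092365
i=28: T(28,7)=1359801318005044551+7·11647571772911241531=82892803728383735268 | T(28,8)=11647571772911241531+8·47628831813556336200=392678226281361931131 | T(28,9)=47628831813556336200+9·106563273280541795575=1006698291338432496375 | T(28,10)=106563273280541795575+10·143197070509423605675=1538533978374777852325 | T(28,11)=143197070509423605675+11·123519417123830092365=1501910658871554621690
i=29: T(29,8)=82892803728383735268+8·392678226281361931131=3224318613979279184316 | T(29,9)=392678226281361931131+9·1006698291338432496375=9452962848327254398506 | T(29,10)=1006698291338432496375+10·1538533978374777852325=16392038075086211019625 | T(29,11)=1538533978374777852325+11·1501910658871554621690=18059551225961878690915
Read S(29,8) = 3224318613979279184316, S(29,9) = 9452962848327254398506, S(29,10) = 16392038075086211019625, S(29,11) = 18059551225961878690915.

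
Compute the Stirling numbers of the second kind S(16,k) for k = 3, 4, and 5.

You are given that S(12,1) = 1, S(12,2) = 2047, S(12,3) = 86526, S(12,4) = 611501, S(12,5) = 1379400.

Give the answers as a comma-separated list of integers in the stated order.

7141686, 171798901, 1096190550

r13: T_13,1=1×1+0=1; T_13,2=2×2047+1=4095; T_13,3=3×86526+2047=261625; T_13,4=4×611501+86526=2532530; T_13,5=5×1379400+611501=7508501
r14: T_14,1=1×1+0=1; T_14,2=2×4095+1=8191; T_14,3=3×261625+4095=788970; T_14,4=4×2532530+261625=10391745; T_14,5=5×7508501+2532530=40075035
r15: T_15,2=2×8191+1=16383; T_15,3=3×788970+8191=2375101; T_15,4=4×10391745+788970=42355950; T_15,5=5×40075035+10391745=210766920
r16: T_16,3=3×2375101+16383=7141686; T_16,4=4×42355950+2375101=171798901; T_16,5=5×210766920+42355950=1096190550
Read S(16,3) = 7141686, S(16,4) = 171798901, S(16,5) = 1096190550.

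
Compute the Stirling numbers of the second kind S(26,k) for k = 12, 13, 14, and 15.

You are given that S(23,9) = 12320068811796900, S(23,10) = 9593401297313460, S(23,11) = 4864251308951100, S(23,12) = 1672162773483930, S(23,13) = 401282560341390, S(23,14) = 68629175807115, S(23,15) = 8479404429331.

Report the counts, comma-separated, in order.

5149507353856958820, 1850568574253550060, 477898618396288260, 90449030191104000

@24  (24,10):9593401297313460·10+12320068811796900→108254081784931500, (24,11):4864251308951100·11+9593401297313460→63100165695775560, (24,12):1672162773483930·12+4864251308951100→24930204590758260, (24,13):401282560341390·13+1672162773483930→6888836057922000, (24,14):68629175807115·14+401282560341390→1362091021641000, (24,15):8479404429331·15+68629175807115→195820242247080
@25  (25,11):63100165695775560·11+108254081784931500→802355904438462660, (25,12):24930204590758260·12+63100165695775560→362262620784874680, (25,13):6888836057922000·13+24930204590758260→114485073343744260, (25,14):1362091021641000·14+6888836057922000→25958110360896000, (25,15):195820242247080·15+1362091021641000→4299394655347200
@26  (26,12):362262620784874680·12+802355904438462660→5149507353856958820, (26,13):114485073343744260·13+362262620784874680→1850568574253550060, (26,14):25958110360896000·14+114485073343744260→477898618396288260, (26,15):4299394655347200·15+25958110360896000→90449030191104000
Read S(26,12) = 5149507353856958820, S(26,13) = 1850568574253550060, S(26,14) = 477898618396288260, S(26,15) = 90449030191104000.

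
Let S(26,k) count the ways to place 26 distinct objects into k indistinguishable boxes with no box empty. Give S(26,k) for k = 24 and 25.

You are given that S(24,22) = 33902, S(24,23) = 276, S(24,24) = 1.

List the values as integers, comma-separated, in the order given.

47450, 325

@25  (25,23):276·23+33902→40250, (25,24):1·24+276→300, (25,25):0·25+1→1
@26  (26,24):300·24+40250→47450, (26,25):1·25+300→325
Read S(26,24) = 47450, S(26,25) = 325.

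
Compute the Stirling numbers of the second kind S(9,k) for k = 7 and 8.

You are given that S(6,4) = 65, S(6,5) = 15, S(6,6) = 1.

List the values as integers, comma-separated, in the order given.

462, 36

[7] T[7,5]:5*15+65=140 · T[7,6]:6*1+15=21 · T[7,7]:7*0+1=1
[8] T[8,6]:6*21+140=266 · T[8,7]:7*1+21=28 · T[8,8]:8*0+1=1
[9] T[9,7]:7*28+266=462 · T[9,8]:8*1+28=36
Read S(9,7) = 462, S(9,8) = 36.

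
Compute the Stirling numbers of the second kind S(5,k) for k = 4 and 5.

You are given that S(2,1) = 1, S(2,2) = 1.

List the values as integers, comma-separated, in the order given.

10, 1

i=3: T(3,2)=1+2·1=3 | T(3,3)=1+3·0=1
i=4: T(4,3)=3+3·1=6 | T(4,4)=1+4·0=1
i=5: T(5,4)=6+4·1=10 | T(5,5)=1+5·0=1
Read S(5,4) = 10, S(5,5) = 1.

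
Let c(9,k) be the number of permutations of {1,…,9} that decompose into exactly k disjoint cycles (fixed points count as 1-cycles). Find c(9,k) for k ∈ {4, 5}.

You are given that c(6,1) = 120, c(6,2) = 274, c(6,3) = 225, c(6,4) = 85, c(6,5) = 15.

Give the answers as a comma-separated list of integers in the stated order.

67284, 22449

i=7: T(7,2)=120+6·274=1764 | T(7,3)=274+6·225=1624 | T(7,4)=225+6·85=735 | T(7,5)=85+6·15=175
i=8: T(8,3)=1764+7·1624=13132 | T(8,4)=1624+7·735=6769 | T(8,5)=735+7·175=1960
i=9: T(9,4)=13132+8·6769=67284 | T(9,5)=6769+8·1960=22449
Read c(9,4) = 67284, c(9,5) = 22449.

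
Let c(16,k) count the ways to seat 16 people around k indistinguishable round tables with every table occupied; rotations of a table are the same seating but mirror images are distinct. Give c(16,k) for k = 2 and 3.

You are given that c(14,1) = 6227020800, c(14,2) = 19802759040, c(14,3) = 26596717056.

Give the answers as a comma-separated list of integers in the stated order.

[15] T[15,1]:14*6227020800+0=87178291200 · T[15,2]:14*19802759040+6227020800=283465647360 · T[15,3]:14*26596717056+19802759040=392156797824
[16] T[16,2]:15*283465647360+87178291200=4339163001600 · T[16,3]:15*392156797824+283465647360=6165817614720
Read c(16,2) = 4339163001600, c(16,3) = 6165817614720.

4339163001600, 6165817614720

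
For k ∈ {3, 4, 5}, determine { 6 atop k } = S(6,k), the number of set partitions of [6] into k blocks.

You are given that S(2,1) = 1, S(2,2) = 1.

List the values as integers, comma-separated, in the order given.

i=3: T(3,1)=0+1·1=1 | T(3,2)=1+2·1=3 | T(3,3)=1+3·0=1
i=4: T(4,1)=0+1·1=1 | T(4,2)=1+2·3=7 | T(4,3)=3+3·1=6 | T(4,4)=1+4·0=1
i=5: T(5,2)=1+2·7=15 | T(5,3)=7+3·6=25 | T(5,4)=6+4·1=10 | T(5,5)=1+5·0=1
i=6: T(6,3)=15+3·25=90 | T(6,4)=25+4·10=65 | T(6,5)=10+5·1=15
Read S(6,3) = 90, S(6,4) = 65, S(6,5) = 15.

90, 65, 15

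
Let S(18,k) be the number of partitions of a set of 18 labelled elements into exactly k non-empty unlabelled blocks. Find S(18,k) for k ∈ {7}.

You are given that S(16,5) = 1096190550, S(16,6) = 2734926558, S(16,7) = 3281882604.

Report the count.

197462483400

row 17: T[17][6]=6·2734926558+1096190550=17505749898  T[17][7]=7·3281882604+2734926558=25708104786
row 18: T[18][7]=7·25708104786+17505749898=197462483400
Read S(18,7) = 197462483400.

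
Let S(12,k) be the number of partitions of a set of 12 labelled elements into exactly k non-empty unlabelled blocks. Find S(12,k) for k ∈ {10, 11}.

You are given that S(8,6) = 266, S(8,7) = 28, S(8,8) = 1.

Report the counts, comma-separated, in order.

1705, 66

[9] T[9,7]:7*28+266=462 · T[9,8]:8*1+28=36 · T[9,9]:9*0+1=1
[10] T[10,8]:8*36+462=750 · T[10,9]:9*1+36=45 · T[10,10]:10*0+1=1
[11] T[11,9]:9*45+750=1155 · T[11,10]:10*1+45=55 · T[11,11]:11*0+1=1
[12] T[12,10]:10*55+1155=1705 · T[12,11]:11*1+55=66
Read S(12,10) = 1705, S(12,11) = 66.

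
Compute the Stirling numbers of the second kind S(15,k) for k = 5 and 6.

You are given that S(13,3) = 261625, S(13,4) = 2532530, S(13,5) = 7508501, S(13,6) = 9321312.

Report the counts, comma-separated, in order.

[14] T[14,4]:4*2532530+261625=10391745 · T[14,5]:5*7508501+2532530=40075035 · T[14,6]:6*9321312+7508501=63436373
[15] T[15,5]:5*40075035+10391745=210766920 · T[15,6]:6*63436373+40075035=420693273
Read S(15,5) = 210766920, S(15,6) = 420693273.

210766920, 420693273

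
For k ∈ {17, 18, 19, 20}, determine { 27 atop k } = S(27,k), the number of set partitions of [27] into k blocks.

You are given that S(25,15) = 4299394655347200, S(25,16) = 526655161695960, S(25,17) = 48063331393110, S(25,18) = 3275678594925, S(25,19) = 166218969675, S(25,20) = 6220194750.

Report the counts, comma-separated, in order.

row 26: T[26][16]=16·526655161695960+4299394655347200=12725877242482560  T[26][17]=17·48063331393110+526655161695960=1343731795378830  T[26][18]=18·3275678594925+48063331393110=107025546101760  T[26][19]=19·166218969675+3275678594925=6433839018750  T[26][20]=20·6220194750+166218969675=290622864675
row 27: T[27][17]=17·1343731795378830+12725877242482560=35569317763922670  T[27][18]=18·107025546101760+1343731795378830=3270191625210510  T[27][19]=19·6433839018750+107025546101760=229268487458010  T[27][20]=20·290622864675+6433839018750=12246296312250
Read S(27,17) = 35569317763922670, S(27,18) = 3270191625210510, S(27,19) = 229268487458010, S(27,20) = 12246296312250.

35569317763922670, 3270191625210510, 229268487458010, 12246296312250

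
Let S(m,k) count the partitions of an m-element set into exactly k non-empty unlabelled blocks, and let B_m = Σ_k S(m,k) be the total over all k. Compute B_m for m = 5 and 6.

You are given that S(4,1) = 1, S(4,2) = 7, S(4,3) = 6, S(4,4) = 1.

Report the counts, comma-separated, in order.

[5] T[5,1]:1*1+0=1 · T[5,2]:2*7+1=15 · T[5,3]:3*6+7=25 · T[5,4]:4*1+6=10 · T[5,5]:5*0+1=1
[6] T[6,1]:1*1+0=1 · T[6,2]:2*15+1=31 · T[6,3]:3*25+15=90 · T[6,4]:4*10+25=65 · T[6,5]:5*1+10=15 · T[6,6]:6*0+1=1
B_5 = ΣS(5,k) = 1+15+25+10+1 = 52
B_6 = ΣS(6,k) = 1+31+90+65+15+1 = 203

52, 203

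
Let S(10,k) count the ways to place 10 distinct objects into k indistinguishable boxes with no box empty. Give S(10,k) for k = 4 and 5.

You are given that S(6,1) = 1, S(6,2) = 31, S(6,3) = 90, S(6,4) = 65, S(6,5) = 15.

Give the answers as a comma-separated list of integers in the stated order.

i=7: T(7,1)=0+1·1=1 | T(7,2)=1+2·31=63 | T(7,3)=31+3·90=301 | T(7,4)=90+4·65=350 | T(7,5)=65+5·15=140
i=8: T(8,2)=1+2·63=127 | T(8,3)=63+3·301=966 | T(8,4)=301+4·350=1701 | T(8,5)=350+5·140=1050
i=9: T(9,3)=127+3·966=3025 | T(9,4)=966+4·1701=7770 | T(9,5)=1701+5·1050=6951
i=10: T(10,4)=3025+4·7770=34105 | T(10,5)=7770+5·6951=42525
Read S(10,4) = 34105, S(10,5) = 42525.

34105, 42525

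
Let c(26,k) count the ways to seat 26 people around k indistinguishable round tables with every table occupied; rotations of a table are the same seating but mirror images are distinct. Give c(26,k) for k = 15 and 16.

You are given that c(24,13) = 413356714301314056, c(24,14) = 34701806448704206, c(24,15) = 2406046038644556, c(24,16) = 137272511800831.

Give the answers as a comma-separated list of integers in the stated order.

i=25: T(25,14)=413356714301314056+24·34701806448704206=1246200069070215000 | T(25,15)=34701806448704206+24·2406046038644556=92446911376173550 | T(25,16)=2406046038644556+24·137272511800831=5700586321864500
i=26: T(26,15)=1246200069070215000+25·92446911376173550=3557372853474553750 | T(26,16)=92446911376173550+25·5700586321864500=234961569422786050
Read c(26,15) = 3557372853474553750, c(26,16) = 234961569422786050.

3557372853474553750, 234961569422786050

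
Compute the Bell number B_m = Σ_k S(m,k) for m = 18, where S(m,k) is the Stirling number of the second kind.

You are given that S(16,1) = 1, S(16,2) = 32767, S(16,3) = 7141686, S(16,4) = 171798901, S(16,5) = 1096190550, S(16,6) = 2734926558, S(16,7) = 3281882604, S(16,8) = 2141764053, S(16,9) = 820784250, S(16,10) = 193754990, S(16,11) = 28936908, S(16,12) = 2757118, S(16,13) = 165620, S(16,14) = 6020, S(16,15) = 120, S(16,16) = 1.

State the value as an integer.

[17] T[17,1]:1*1+0=1 · T[17,2]:2*32767+1=65535 · T[17,3]:3*7141686+32767=21457825 · T[17,4]:4*171798901+7141686=694337290 · T[17,5]:5*1096190550+171798901=5652751651 · T[17,6]:6*2734926558+1096190550=17505749898 · T[17,7]:7*3281882604+2734926558=25708104786 · T[17,8]:8*2141764053+3281882604=20415995028 · T[17,9]:9*820784250+2141764053=9528822303 · T[17,10]:10*193754990+820784250=2758334150 · T[17,11]:11*28936908+193754990=512060978 · T[17,12]:12*2757118+28936908=62022324 · T[17,13]:13*165620+2757118=4910178 · T[17,14]:14*6020+165620=249900 · T[17,15]:15*120+6020=7820 · T[17,16]:16*1+120=136 · T[17,17]:17*0+1=1
[18] T[18,1]:1*1+0=1 · T[18,2]:2*65535+1=131071 · T[18,3]:3*21457825+65535=64439010 · T[18,4]:4*694337290+21457825=2798806985 · T[18,5]:5*5652751651+694337290=28958095545 · T[18,6]:6*17505749898+5652751651=110687251039 · T[18,7]:7*25708104786+17505749898=197462483400 · T[18,8]:8*20415995028+25708104786=189036065010 · T[18,9]:9*9528822303+20415995028=106175395755 · T[18,10]:10*2758334150+9528822303=37112163803 · T[18,11]:11*512060978+2758334150=8391004908 · T[18,12]:12*62022324+512060978=1256328866 · T[18,13]:13*4910178+62022324=125854638 · T[18,14]:14*249900+4910178=8408778 · T[18,15]:15*7820+249900=367200 · T[18,16]:16*136+7820=9996 · T[18,17]:17*1+136=153 · T[18,18]:18*0+1=1
B_18 = ΣS(18,k) = 1+131071+64439010+2798806985+28958095545+110687251039+197462483400+189036065010+106175395755+37112163803+8391004908+1256328866+125854638+8408778+367200+9996+153+1 = 682076806159

682076806159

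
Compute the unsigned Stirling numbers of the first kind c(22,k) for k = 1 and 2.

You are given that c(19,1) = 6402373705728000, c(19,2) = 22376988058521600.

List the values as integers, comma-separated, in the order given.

51090942171709440000, 186244810780170240000

[20] T[20,1]:19*6402373705728000+0=121645100408832000 · T[20,2]:19*22376988058521600+6402373705728000=431565146817638400
[21] T[21,1]:20*121645100408832000+0=2432902008176640000 · T[21,2]:20*431565146817638400+121645100408832000=8752948036761600000
[22] T[22,1]:21*2432902008176640000+0=51090942171709440000 · T[22,2]:21*8752948036761600000+2432902008176640000=186244810780170240000
Read c(22,1) = 51090942171709440000, c(22,2) = 186244810780170240000.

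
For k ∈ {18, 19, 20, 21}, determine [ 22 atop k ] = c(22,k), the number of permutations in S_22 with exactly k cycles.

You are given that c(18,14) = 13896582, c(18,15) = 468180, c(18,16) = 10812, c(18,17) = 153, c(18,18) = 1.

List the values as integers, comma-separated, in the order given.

79721796, 1689765, 25025, 231

[19] T[19,15]:18*468180+13896582=22323822 · T[19,16]:18*10812+468180=662796 · T[19,17]:18*153+10812=13566 · T[19,18]:18*1+153=171 · T[19,19]:18*0+1=1
[20] T[20,16]:19*662796+22323822=34916946 · T[20,17]:19*13566+662796=920550 · T[20,18]:19*171+13566=16815 · T[20,19]:19*1+171=190 · T[20,20]:19*0+1=1
[21] T[21,17]:20*920550+34916946=53327946 · T[21,18]:20*16815+920550=1256850 · T[21,19]:20*190+16815=20615 · T[21,20]:20*1+190=210 · T[21,21]:20*0+1=1
[22] T[22,18]:21*1256850+53327946=79721796 · T[22,19]:21*20615+1256850=1689765 · T[22,20]:21*210+20615=25025 · T[22,21]:21*1+210=231
Read c(22,18) = 79721796, c(22,19) = 1689765, c(22,20) = 25025, c(22,21) = 231.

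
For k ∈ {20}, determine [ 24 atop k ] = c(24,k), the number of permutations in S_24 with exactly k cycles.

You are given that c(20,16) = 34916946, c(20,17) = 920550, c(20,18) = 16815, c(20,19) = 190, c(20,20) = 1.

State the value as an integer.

168423871

r21: T_21,17=20×920550+34916946=53327946; T_21,18=20×16815+920550=1256850; T_21,19=20×190+16815=20615; T_21,20=20×1+190=210
r22: T_22,18=21×1256850+53327946=79721796; T_22,19=21×20615+1256850=1689765; T_22,20=21×210+20615=25025
r23: T_23,19=22×1689765+79721796=116896626; T_23,20=22×25025+1689765=2240315
r24: T_24,20=23×2240315+116896626=168423871
Read c(24,20) = 168423871.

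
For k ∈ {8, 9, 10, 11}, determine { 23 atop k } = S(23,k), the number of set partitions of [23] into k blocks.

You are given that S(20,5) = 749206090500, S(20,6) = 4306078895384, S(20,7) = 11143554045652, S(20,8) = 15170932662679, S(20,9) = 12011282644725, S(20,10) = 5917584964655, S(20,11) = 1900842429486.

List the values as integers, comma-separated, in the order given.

9741955019900400, 12320068811796900, 9593401297313460, 4864251308951100

@21  (21,6):4306078895384·6+749206090500→26585679462804, (21,7):11143554045652·7+4306078895384→82310957214948, (21,8):15170932662679·8+11143554045652→132511015347084, (21,9):12011282644725·9+15170932662679→123272476465204, (21,10):5917584964655·10+12011282644725→71187132291275, (21,11):1900842429486·11+5917584964655→26826851689001
@22  (22,7):82310957214948·7+26585679462804→602762379967440, (22,8):132511015347084·8+82310957214948→1142399079991620, (22,9):123272476465204·9+132511015347084→1241963303533920, (22,10):71187132291275·10+123272476465204→835143799377954, (22,11):26826851689001·11+71187132291275→366282500870286
@23  (23,8):1142399079991620·8+602762379967440→9741955019900400, (23,9):1241963303533920·9+1142399079991620→12320068811796900, (23,10):835143799377954·10+1241963303533920→9593401297313460, (23,11):366282500870286·11+835143799377954→4864251308951100
Read S(23,8) = 9741955019900400, S(23,9) = 12320068811796900, S(23,10) = 9593401297313460, S(23,11) = 4864251308951100.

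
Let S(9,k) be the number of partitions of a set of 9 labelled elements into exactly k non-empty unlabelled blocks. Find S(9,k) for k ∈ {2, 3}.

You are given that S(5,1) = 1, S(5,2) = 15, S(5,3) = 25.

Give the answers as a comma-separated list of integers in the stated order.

255, 3025

i=6: T(6,1)=0+1·1=1 | T(6,2)=1+2·15=31 | T(6,3)=15+3·25=90
i=7: T(7,1)=0+1·1=1 | T(7,2)=1+2·31=63 | T(7,3)=31+3·90=301
i=8: T(8,1)=0+1·1=1 | T(8,2)=1+2·63=127 | T(8,3)=63+3·301=966
i=9: T(9,2)=1+2·127=255 | T(9,3)=127+3·966=3025
Read S(9,2) = 255, S(9,3) = 3025.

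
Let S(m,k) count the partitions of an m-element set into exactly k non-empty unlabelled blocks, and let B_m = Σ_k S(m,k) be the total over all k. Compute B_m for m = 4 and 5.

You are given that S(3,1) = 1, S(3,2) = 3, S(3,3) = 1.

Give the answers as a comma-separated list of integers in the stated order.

[4] T[4,1]:1*1+0=1 · T[4,2]:2*3+1=7 · T[4,3]:3*1+3=6 · T[4,4]:4*0+1=1
[5] T[5,1]:1*1+0=1 · T[5,2]:2*7+1=15 · T[5,3]:3*6+7=25 · T[5,4]:4*1+6=10 · T[5,5]:5*0+1=1
B_4 = ΣS(4,k) = 1+7+6+1 = 15
B_5 = ΣS(5,k) = 1+15+25+10+1 = 52

15, 52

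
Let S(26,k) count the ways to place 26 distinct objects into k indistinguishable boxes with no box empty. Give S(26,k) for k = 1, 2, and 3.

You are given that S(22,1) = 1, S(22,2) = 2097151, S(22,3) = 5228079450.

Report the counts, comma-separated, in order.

@23  (23,1):1·1+0→1, (23,2):2097151·2+1→4194303, (23,3):5228079450·3+2097151→15686335501
@24  (24,1):1·1+0→1, (24,2):4194303·2+1→8388607, (24,3):15686335501·3+4194303→47063200806
@25  (25,1):1·1+0→1, (25,2):8388607·2+1→16777215, (25,3):47063200806·3+8388607→141197991025
@26  (26,1):1·1+0→1, (26,2):16777215·2+1→33554431, (26,3):141197991025·3+16777215→423610750290
Read S(26,1) = 1, S(26,2) = 33554431, S(26,3) = 423610750290.

1, 33554431, 423610750290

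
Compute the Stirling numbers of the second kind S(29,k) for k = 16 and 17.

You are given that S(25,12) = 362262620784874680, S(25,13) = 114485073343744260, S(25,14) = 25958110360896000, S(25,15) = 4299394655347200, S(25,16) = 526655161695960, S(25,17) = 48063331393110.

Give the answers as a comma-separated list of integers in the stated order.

140694950355081071520, 21818248085373723570

r26: T_26,13=13×114485073343744260+362262620784874680=1850568574253550060; T_26,14=14×25958110360896000+114485073343744260=477898618396288260; T_26,15=15×4299394655347200+25958110360896000=90449030191104000; T_26,16=16×526655161695960+4299394655347200=12725877242482560; T_26,17=17×48063331393110+526655161695960=1343731795378830
r27: T_27,14=14×477898618396288260+1850568574253550060=8541149231801585700; T_27,15=15×90449030191104000+477898618396288260=1834634071262848260; T_27,16=16×12725877242482560+90449030191104000=294063066070824960; T_27,17=17×1343731795378830+12725877242482560=35569317763922670
r28: T_28,15=15×1834634071262848260+8541149231801585700=36060660300744309600; T_28,16=16×294063066070824960+1834634071262848260=6539643128396047620; T_28,17=17×35569317763922670+294063066070824960=898741468057510350
r29: T_29,16=16×6539643128396047620+36060660300744309600=140694950355081071520; T_29,17=17×898741468057510350+6539643128396047620=21818248085373723570
Read S(29,16) = 140694950355081071520, S(29,17) = 21818248085373723570.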